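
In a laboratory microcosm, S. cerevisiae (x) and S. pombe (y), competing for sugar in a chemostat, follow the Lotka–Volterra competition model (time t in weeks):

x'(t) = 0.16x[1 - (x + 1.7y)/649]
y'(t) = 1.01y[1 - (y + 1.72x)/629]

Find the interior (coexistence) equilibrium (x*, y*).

Setting both brackets to zero gives the nullclines x + 1.7y = 649 and 1.72x + y = 629.
Substituting y = 629 - 1.72x into the first: x(1 - 1.7·1.72) = 649 - 1.7·629.
So x* = -420/-1.92 = 218, and then y* = 629 - 1.72·218 = 253.

x* ≈ 218, y* ≈ 253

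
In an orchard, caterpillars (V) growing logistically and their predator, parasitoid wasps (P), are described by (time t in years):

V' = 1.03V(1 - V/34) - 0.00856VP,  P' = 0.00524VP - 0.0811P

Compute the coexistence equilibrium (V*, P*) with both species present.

V* ≈ 15.5, P* ≈ 65.6

From dP/dt = 0 with P > 0: 0.00524V* = 0.0811, so V* = 15.5.
Substitute into dV/dt = 0: 1.03(1 - 15.5/34) = 0.00856P*.
The bracket is 0.545, giving P* = 0.561/0.00856 = 65.6.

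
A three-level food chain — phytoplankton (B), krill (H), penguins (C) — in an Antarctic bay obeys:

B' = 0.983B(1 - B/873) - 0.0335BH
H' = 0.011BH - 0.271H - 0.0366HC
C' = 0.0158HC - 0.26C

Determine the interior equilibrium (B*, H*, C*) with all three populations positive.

From dC/dt = 0: 0.0158H* = 0.26, so H* = 16.5.
From dB/dt = 0: 0.983(1 - B*/873) = 0.0335·16.5, giving B* = 873·(1 - 0.561) = 383.
From dH/dt = 0: 0.011·383 - 0.271 = 0.0366C*, so C* = 3.95/0.0366 = 108.

B* ≈ 383, H* ≈ 16.5, C* ≈ 108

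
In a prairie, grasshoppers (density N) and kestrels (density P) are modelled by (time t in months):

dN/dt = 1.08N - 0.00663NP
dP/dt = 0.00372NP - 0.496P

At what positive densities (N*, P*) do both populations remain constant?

Set dP/dt = 0 with P > 0: 0.00372N - 0.496 = 0, so N* = 0.496/0.00372 = 133.
Set dN/dt = 0 with N > 0: 1.08 - 0.00663P = 0, so P* = 1.08/0.00663 = 163.

N* ≈ 133, P* ≈ 163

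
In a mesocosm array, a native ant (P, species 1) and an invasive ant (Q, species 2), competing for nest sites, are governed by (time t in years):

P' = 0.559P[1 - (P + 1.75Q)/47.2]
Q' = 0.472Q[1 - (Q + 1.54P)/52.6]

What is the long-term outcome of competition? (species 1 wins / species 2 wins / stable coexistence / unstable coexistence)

unstable coexistence (outcome depends on initial conditions)

Compare the nullcline intercepts: K1/α12 = 47.2/1.75 = 27 < K2 = 52.6; K2/α21 = 52.6/1.54 = 34.2 < K1 = 47.2.
Since both are reversed, neither can invade when rare; the interior point is a saddle.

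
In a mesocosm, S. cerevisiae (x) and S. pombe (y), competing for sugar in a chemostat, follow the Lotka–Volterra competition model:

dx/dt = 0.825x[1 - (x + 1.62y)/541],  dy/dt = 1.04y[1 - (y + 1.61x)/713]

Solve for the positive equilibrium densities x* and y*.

x* ≈ 382, y* ≈ 98.3

Setting both brackets to zero gives the nullclines x + 1.62y = 541 and 1.61x + y = 713.
Substituting y = 713 - 1.61x into the first: x(1 - 1.62·1.61) = 541 - 1.62·713.
So x* = -614/-1.61 = 382, and then y* = 713 - 1.61·382 = 98.3.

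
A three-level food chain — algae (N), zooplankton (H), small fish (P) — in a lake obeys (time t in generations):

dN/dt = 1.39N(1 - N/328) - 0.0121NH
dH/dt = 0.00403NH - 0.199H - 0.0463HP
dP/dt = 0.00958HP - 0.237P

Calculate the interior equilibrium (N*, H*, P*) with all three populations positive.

N* ≈ 257, H* ≈ 24.7, P* ≈ 18.1

From dP/dt = 0: 0.00958H* = 0.237, so H* = 24.7.
From dN/dt = 0: 1.39(1 - N*/328) = 0.0121·24.7, giving N* = 328·(1 - 0.215) = 257.
From dH/dt = 0: 0.00403·257 - 0.199 = 0.0463P*, so P* = 0.838/0.0463 = 18.1.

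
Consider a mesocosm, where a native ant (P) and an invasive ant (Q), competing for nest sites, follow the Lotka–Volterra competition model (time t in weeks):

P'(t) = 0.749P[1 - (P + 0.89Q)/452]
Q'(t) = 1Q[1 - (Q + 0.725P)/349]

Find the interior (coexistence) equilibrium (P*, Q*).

P* ≈ 399, Q* ≈ 60

Setting both brackets to zero gives the nullclines P + 0.89Q = 452 and 0.725P + Q = 349.
Substituting Q = 349 - 0.725P into the first: P(1 - 0.89·0.725) = 452 - 0.89·349.
So P* = 141/0.355 = 399, and then Q* = 349 - 0.725·399 = 60.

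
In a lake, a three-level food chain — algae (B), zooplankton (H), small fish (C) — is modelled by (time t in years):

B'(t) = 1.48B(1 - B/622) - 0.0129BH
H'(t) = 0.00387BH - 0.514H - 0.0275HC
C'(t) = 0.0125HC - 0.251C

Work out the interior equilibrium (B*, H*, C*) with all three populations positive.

From dC/dt = 0: 0.0125H* = 0.251, so H* = 20.1.
From dB/dt = 0: 1.48(1 - B*/622) = 0.0129·20.1, giving B* = 622·(1 - 0.175) = 513.
From dH/dt = 0: 0.00387·513 - 0.514 = 0.0275C*, so C* = 1.47/0.0275 = 53.5.

B* ≈ 513, H* ≈ 20.1, C* ≈ 53.5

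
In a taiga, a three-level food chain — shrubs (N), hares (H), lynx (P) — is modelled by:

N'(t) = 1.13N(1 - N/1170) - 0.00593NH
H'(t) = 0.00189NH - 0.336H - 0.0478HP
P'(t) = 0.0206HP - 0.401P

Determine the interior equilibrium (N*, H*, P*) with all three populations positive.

N* ≈ 1050, H* ≈ 19.5, P* ≈ 34.5

From dP/dt = 0: 0.0206H* = 0.401, so H* = 19.5.
From dN/dt = 0: 1.13(1 - N*/1170) = 0.00593·19.5, giving N* = 1170·(1 - 0.102) = 1050.
From dH/dt = 0: 0.00189·1050 - 0.336 = 0.0478P*, so P* = 1.65/0.0478 = 34.5.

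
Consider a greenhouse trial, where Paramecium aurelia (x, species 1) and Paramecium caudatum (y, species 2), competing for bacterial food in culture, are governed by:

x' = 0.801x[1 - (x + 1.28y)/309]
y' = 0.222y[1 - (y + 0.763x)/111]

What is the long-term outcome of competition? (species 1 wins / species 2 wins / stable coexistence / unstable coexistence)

species 1 excludes species 2

Compare the nullcline intercepts: K1/α12 = 309/1.28 = 241 > K2 = 111; K2/α21 = 111/0.763 = 145 < K1 = 309.
Since the inequalities point opposite ways, species 1 can invade but species 2 cannot.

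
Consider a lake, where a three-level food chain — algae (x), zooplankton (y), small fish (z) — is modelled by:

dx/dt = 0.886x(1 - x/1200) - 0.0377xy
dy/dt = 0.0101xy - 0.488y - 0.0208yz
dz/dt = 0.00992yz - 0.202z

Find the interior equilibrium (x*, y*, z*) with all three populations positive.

x* ≈ 160, y* ≈ 20.4, z* ≈ 54.4

From dz/dt = 0: 0.00992y* = 0.202, so y* = 20.4.
From dx/dt = 0: 0.886(1 - x*/1200) = 0.0377·20.4, giving x* = 1200·(1 - 0.866) = 160.
From dy/dt = 0: 0.0101·160 - 0.488 = 0.0208z*, so z* = 1.13/0.0208 = 54.4.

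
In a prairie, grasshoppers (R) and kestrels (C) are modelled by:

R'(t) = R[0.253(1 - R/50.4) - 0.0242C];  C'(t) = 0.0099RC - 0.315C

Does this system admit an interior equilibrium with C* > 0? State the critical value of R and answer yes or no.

The predator equation gives dC/dt > 0 only when R > 0.315/0.0099 = 31.8.
Without the predator, R → K = 50.4. Since 50.4 > 31.8, the predator can invade and persist.

Threshold R = 31.8; K > 31.8, so yes, the predator persists.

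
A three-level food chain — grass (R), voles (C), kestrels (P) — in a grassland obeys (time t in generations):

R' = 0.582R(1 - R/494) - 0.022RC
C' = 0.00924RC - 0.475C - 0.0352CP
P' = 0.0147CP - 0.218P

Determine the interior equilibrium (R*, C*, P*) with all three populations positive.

R* ≈ 217, C* ≈ 14.8, P* ≈ 43.5

From dP/dt = 0: 0.0147C* = 0.218, so C* = 14.8.
From dR/dt = 0: 0.582(1 - R*/494) = 0.022·14.8, giving R* = 494·(1 - 0.561) = 217.
From dC/dt = 0: 0.00924·217 - 0.475 = 0.0352P*, so P* = 1.53/0.0352 = 43.5.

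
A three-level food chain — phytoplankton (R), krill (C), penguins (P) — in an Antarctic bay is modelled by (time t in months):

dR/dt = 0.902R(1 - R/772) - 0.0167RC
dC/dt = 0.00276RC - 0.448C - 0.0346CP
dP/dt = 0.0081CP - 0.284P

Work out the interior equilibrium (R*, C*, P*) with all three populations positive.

R* ≈ 271, C* ≈ 35.1, P* ≈ 8.66

From dP/dt = 0: 0.0081C* = 0.284, so C* = 35.1.
From dR/dt = 0: 0.902(1 - R*/772) = 0.0167·35.1, giving R* = 772·(1 - 0.649) = 271.
From dC/dt = 0: 0.00276·271 - 0.448 = 0.0346P*, so P* = 0.3/0.0346 = 8.66.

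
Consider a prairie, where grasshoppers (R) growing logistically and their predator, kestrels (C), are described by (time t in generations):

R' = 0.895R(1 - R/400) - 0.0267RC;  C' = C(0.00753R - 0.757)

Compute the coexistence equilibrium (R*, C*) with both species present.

R* ≈ 101, C* ≈ 25.1

From dC/dt = 0 with C > 0: 0.00753R* = 0.757, so R* = 101.
Substitute into dR/dt = 0: 0.895(1 - 101/400) = 0.0267C*.
The bracket is 0.749, giving C* = 0.67/0.0267 = 25.1.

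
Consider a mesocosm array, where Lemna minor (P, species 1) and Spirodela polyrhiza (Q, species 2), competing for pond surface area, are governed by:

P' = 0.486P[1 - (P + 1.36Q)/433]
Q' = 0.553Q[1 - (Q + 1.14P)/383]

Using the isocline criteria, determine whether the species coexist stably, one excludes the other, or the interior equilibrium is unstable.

unstable coexistence (outcome depends on initial conditions)

Compare the nullcline intercepts: K1/α12 = 433/1.36 = 318 < K2 = 383; K2/α21 = 383/1.14 = 336 < K1 = 433.
Since both are reversed, neither can invade when rare; the interior point is a saddle.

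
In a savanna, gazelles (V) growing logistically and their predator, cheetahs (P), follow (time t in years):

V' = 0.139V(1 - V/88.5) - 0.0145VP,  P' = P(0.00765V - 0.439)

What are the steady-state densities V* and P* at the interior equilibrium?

V* ≈ 57.4, P* ≈ 3.37

From dP/dt = 0 with P > 0: 0.00765V* = 0.439, so V* = 57.4.
Substitute into dV/dt = 0: 0.139(1 - 57.4/88.5) = 0.0145P*.
The bracket is 0.352, giving P* = 0.0489/0.0145 = 3.37.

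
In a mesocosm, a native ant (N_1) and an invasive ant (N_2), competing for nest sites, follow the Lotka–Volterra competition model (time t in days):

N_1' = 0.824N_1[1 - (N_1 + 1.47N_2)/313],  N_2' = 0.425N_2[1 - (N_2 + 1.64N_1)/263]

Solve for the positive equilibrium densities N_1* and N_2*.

Setting both brackets to zero gives the nullclines N_1 + 1.47N_2 = 313 and 1.64N_1 + N_2 = 263.
Substituting N_2 = 263 - 1.64N_1 into the first: N_1(1 - 1.47·1.64) = 313 - 1.47·263.
So N_1* = -73.6/-1.41 = 52.2, and then N_2* = 263 - 1.64·52.2 = 177.

N_1* ≈ 52.2, N_2* ≈ 177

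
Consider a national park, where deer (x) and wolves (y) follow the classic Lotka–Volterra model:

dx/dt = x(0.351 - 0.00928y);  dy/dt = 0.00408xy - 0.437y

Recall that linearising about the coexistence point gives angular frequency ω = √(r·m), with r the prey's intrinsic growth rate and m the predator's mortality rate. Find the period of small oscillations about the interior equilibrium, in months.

T ≈ 16 months

Here r = 0.351 and m = 0.437, so r·m = 0.153.
ω = √0.153 = 0.392 per month, hence T = 2π/ω ≈ 16 months.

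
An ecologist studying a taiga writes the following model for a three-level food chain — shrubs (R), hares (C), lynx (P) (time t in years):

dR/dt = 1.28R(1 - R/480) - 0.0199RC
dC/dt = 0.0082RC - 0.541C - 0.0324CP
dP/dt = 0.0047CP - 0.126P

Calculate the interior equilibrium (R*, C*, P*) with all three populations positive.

From dP/dt = 0: 0.0047C* = 0.126, so C* = 26.8.
From dR/dt = 0: 1.28(1 - R*/480) = 0.0199·26.8, giving R* = 480·(1 - 0.417) = 280.
From dC/dt = 0: 0.0082·280 - 0.541 = 0.0324P*, so P* = 1.75/0.0324 = 54.2.

R* ≈ 280, C* ≈ 26.8, P* ≈ 54.2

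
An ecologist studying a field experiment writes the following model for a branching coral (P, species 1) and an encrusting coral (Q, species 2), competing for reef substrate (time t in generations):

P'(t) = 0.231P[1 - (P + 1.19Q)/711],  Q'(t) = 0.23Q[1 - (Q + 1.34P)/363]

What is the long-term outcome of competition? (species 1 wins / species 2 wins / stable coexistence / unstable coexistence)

species 1 excludes species 2

Compare the nullcline intercepts: K1/α12 = 711/1.19 = 597 > K2 = 363; K2/α21 = 363/1.34 = 271 < K1 = 711.
Since the inequalities point opposite ways, species 1 can invade but species 2 cannot.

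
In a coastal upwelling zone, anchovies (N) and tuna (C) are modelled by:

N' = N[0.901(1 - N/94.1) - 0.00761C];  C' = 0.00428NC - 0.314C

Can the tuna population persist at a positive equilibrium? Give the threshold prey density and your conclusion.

The predator equation gives dC/dt > 0 only when N > 0.314/0.00428 = 73.4.
Without the predator, N → K = 94.1. Since 94.1 > 73.4, the predator can invade and persist.

Threshold N = 73.4; K > 73.4, so yes, the predator persists.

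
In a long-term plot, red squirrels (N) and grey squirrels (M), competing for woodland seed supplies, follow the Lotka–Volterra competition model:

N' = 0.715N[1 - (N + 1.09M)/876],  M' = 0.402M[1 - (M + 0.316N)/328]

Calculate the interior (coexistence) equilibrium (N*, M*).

N* ≈ 791, M* ≈ 78.1

Setting both brackets to zero gives the nullclines N + 1.09M = 876 and 0.316N + M = 328.
Substituting M = 328 - 0.316N into the first: N(1 - 1.09·0.316) = 876 - 1.09·328.
So N* = 518/0.656 = 791, and then M* = 328 - 0.316·791 = 78.1.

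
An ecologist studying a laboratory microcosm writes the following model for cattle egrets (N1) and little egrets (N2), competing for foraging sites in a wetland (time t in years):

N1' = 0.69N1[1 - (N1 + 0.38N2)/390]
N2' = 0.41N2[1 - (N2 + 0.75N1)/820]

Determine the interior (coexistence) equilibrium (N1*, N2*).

Setting both brackets to zero gives the nullclines N1 + 0.38N2 = 390 and 0.75N1 + N2 = 820.
Substituting N2 = 820 - 0.75N1 into the first: N1(1 - 0.38·0.75) = 390 - 0.38·820.
So N1* = 78.4/0.715 = 110, and then N2* = 820 - 0.75·110 = 738.

N1* ≈ 110, N2* ≈ 738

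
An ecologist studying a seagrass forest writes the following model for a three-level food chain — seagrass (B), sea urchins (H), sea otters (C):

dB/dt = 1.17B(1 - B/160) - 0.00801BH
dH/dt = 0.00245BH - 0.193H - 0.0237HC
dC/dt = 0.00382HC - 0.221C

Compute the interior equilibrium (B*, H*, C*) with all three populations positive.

B* ≈ 96.6, H* ≈ 57.9, C* ≈ 1.85

From dC/dt = 0: 0.00382H* = 0.221, so H* = 57.9.
From dB/dt = 0: 1.17(1 - B*/160) = 0.00801·57.9, giving B* = 160·(1 - 0.396) = 96.6.
From dH/dt = 0: 0.00245·96.6 - 0.193 = 0.0237C*, so C* = 0.0437/0.0237 = 1.85.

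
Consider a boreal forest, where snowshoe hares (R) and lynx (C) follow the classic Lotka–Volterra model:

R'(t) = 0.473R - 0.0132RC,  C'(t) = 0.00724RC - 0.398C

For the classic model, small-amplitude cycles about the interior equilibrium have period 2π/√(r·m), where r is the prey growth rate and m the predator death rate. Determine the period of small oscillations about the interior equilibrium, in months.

T ≈ 14.5 months

Here r = 0.473 and m = 0.398, so r·m = 0.188.
ω = √0.188 = 0.434 per month, hence T = 2π/ω ≈ 14.5 months.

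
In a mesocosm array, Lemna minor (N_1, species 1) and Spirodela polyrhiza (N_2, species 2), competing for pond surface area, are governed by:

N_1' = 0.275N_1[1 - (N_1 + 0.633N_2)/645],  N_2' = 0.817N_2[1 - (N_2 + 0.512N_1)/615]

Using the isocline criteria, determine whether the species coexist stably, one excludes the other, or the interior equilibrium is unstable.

stable coexistence

Compare the nullcline intercepts: K1/α12 = 645/0.633 = 1020 > K2 = 615; K2/α21 = 615/0.512 = 1200 > K1 = 645.
Since both inequalities hold, each species can invade when rare, so the interior equilibrium is stable.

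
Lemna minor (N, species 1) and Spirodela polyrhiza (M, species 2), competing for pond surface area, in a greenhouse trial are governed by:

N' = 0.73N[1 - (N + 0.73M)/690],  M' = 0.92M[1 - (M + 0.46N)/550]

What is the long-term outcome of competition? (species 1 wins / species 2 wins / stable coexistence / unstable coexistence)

stable coexistence

Compare the nullcline intercepts: K1/α12 = 690/0.73 = 945 > K2 = 550; K2/α21 = 550/0.46 = 1200 > K1 = 690.
Since both inequalities hold, each species can invade when rare, so the interior equilibrium is stable.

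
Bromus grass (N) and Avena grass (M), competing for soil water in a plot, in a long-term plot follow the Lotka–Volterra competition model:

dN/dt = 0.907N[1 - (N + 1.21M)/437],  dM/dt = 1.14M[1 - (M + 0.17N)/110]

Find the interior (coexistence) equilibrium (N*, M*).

Setting both brackets to zero gives the nullclines N + 1.21M = 437 and 0.17N + M = 110.
Substituting M = 110 - 0.17N into the first: N(1 - 1.21·0.17) = 437 - 1.21·110.
So N* = 304/0.794 = 383, and then M* = 110 - 0.17·383 = 45.

N* ≈ 383, M* ≈ 45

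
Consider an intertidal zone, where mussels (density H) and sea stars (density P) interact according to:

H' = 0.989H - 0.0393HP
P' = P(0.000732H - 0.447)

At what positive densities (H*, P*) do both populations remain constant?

H* ≈ 611, P* ≈ 25.2

Set dP/dt = 0 with P > 0: 0.000732H - 0.447 = 0, so H* = 0.447/0.000732 = 611.
Set dH/dt = 0 with H > 0: 0.989 - 0.0393P = 0, so P* = 0.989/0.0393 = 25.2.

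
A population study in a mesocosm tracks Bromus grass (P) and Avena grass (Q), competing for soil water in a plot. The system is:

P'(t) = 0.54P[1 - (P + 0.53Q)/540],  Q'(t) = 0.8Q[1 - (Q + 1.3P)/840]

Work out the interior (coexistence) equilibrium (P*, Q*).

Setting both brackets to zero gives the nullclines P + 0.53Q = 540 and 1.3P + Q = 840.
Substituting Q = 840 - 1.3P into the first: P(1 - 0.53·1.3) = 540 - 0.53·840.
So P* = 94.8/0.311 = 305, and then Q* = 840 - 1.3·305 = 444.

P* ≈ 305, Q* ≈ 444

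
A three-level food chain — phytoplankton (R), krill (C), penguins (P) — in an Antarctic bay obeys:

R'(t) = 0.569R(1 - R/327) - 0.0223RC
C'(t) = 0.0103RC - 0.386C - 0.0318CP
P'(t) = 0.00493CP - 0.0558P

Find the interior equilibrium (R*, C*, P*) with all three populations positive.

From dP/dt = 0: 0.00493C* = 0.0558, so C* = 11.3.
From dR/dt = 0: 0.569(1 - R*/327) = 0.0223·11.3, giving R* = 327·(1 - 0.444) = 182.
From dC/dt = 0: 0.0103·182 - 0.386 = 0.0318P*, so P* = 1.49/0.0318 = 46.8.

R* ≈ 182, C* ≈ 11.3, P* ≈ 46.8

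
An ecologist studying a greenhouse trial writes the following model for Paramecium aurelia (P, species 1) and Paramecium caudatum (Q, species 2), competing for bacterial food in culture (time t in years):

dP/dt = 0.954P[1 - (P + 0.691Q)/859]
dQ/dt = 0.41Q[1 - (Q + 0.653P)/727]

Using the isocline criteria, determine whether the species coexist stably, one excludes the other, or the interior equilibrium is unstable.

stable coexistence

Compare the nullcline intercepts: K1/α12 = 859/0.691 = 1240 > K2 = 727; K2/α21 = 727/0.653 = 1110 > K1 = 859.
Since both inequalities hold, each species can invade when rare, so the interior equilibrium is stable.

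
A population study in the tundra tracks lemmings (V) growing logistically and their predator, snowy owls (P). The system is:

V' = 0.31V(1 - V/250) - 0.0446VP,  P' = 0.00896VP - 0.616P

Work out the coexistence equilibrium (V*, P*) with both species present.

From dP/dt = 0 with P > 0: 0.00896V* = 0.616, so V* = 68.8.
Substitute into dV/dt = 0: 0.31(1 - 68.8/250) = 0.0446P*.
The bracket is 0.725, giving P* = 0.225/0.0446 = 5.04.

V* ≈ 68.8, P* ≈ 5.04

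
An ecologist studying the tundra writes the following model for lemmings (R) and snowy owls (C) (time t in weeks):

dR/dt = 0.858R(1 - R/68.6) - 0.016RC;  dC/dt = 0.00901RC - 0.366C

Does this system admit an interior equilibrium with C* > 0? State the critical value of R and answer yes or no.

Threshold R = 40.6; K > 40.6, so yes, the predator persists.

The predator equation gives dC/dt > 0 only when R > 0.366/0.00901 = 40.6.
Without the predator, R → K = 68.6. Since 68.6 > 40.6, the predator can invade and persist.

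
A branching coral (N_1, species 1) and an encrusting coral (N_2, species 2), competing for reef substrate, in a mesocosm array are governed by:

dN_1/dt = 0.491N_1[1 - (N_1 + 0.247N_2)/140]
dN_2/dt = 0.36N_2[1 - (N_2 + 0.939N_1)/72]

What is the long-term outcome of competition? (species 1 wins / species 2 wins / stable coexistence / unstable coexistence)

species 1 excludes species 2

Compare the nullcline intercepts: K1/α12 = 140/0.247 = 567 > K2 = 72; K2/α21 = 72/0.939 = 76.7 < K1 = 140.
Since the inequalities point opposite ways, species 1 can invade but species 2 cannot.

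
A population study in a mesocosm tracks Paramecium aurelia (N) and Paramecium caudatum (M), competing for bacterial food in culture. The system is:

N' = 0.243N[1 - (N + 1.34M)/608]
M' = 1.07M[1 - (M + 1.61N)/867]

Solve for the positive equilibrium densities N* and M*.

Setting both brackets to zero gives the nullclines N + 1.34M = 608 and 1.61N + M = 867.
Substituting M = 867 - 1.61N into the first: N(1 - 1.34·1.61) = 608 - 1.34·867.
So N* = -554/-1.16 = 478, and then M* = 867 - 1.61·478 = 96.7.

N* ≈ 478, M* ≈ 96.7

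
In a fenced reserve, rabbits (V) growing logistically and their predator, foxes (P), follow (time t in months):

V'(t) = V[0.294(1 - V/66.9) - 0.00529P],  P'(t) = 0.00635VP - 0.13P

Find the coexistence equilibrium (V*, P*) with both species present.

V* ≈ 20.5, P* ≈ 38.6

From dP/dt = 0 with P > 0: 0.00635V* = 0.13, so V* = 20.5.
Substitute into dV/dt = 0: 0.294(1 - 20.5/66.9) = 0.00529P*.
The bracket is 0.694, giving P* = 0.204/0.00529 = 38.6.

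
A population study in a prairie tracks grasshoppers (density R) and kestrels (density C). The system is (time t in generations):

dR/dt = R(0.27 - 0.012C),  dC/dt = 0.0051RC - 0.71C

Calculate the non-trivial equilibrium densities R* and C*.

R* ≈ 139, C* ≈ 22.5

Set dC/dt = 0 with C > 0: 0.0051R - 0.71 = 0, so R* = 0.71/0.0051 = 139.
Set dR/dt = 0 with R > 0: 0.27 - 0.012C = 0, so C* = 0.27/0.012 = 22.5.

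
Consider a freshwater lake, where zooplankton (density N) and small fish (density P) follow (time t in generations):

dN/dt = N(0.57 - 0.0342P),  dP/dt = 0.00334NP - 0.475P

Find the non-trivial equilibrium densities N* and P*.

N* ≈ 142, P* ≈ 16.7

Set dP/dt = 0 with P > 0: 0.00334N - 0.475 = 0, so N* = 0.475/0.00334 = 142.
Set dN/dt = 0 with N > 0: 0.57 - 0.0342P = 0, so P* = 0.57/0.0342 = 16.7.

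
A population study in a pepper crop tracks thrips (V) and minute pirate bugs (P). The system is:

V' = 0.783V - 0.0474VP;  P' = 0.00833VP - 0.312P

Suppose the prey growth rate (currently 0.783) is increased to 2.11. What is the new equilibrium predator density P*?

P* ≈ 44.5

At the interior fixed point, setting dV/dt = 0 with V > 0 fixes P* = (prey growth rate)/(VP coefficient) — independent of the other coefficients.
With the change, P* = 2.11/0.0474 = 44.5; it rises from 16.5.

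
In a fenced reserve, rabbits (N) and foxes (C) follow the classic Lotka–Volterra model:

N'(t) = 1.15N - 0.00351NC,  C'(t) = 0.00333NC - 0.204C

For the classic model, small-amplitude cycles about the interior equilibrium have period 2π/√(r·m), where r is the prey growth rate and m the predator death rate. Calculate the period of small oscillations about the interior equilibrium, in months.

Here r = 1.15 and m = 0.204, so r·m = 0.235.
ω = √0.235 = 0.484 per month, hence T = 2π/ω ≈ 13 months.

T ≈ 13 months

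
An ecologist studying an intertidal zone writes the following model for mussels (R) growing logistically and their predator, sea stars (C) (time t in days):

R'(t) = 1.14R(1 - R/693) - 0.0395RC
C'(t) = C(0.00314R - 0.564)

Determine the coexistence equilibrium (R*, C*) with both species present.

From dC/dt = 0 with C > 0: 0.00314R* = 0.564, so R* = 180.
Substitute into dR/dt = 0: 1.14(1 - 180/693) = 0.0395C*.
The bracket is 0.741, giving C* = 0.845/0.0395 = 21.4.

R* ≈ 180, C* ≈ 21.4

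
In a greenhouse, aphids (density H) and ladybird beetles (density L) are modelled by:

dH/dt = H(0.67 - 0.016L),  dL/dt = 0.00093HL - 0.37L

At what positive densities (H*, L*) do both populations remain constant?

Set dL/dt = 0 with L > 0: 0.00093H - 0.37 = 0, so H* = 0.37/0.00093 = 398.
Set dH/dt = 0 with H > 0: 0.67 - 0.016L = 0, so L* = 0.67/0.016 = 41.9.

H* ≈ 398, L* ≈ 41.9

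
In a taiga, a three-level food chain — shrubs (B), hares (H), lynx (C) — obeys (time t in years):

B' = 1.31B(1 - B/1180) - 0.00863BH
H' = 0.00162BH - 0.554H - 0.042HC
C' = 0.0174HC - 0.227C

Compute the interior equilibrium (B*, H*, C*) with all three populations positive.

From dC/dt = 0: 0.0174H* = 0.227, so H* = 13.
From dB/dt = 0: 1.31(1 - B*/1180) = 0.00863·13, giving B* = 1180·(1 - 0.0859) = 1080.
From dH/dt = 0: 0.00162·1080 - 0.554 = 0.042C*, so C* = 1.19/0.042 = 28.4.

B* ≈ 1080, H* ≈ 13, C* ≈ 28.4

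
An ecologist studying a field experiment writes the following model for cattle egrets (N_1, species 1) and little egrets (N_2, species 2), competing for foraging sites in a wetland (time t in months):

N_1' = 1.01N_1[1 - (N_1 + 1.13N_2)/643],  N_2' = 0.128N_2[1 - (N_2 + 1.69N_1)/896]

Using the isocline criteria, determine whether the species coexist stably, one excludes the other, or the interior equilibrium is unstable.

Compare the nullcline intercepts: K1/α12 = 643/1.13 = 569 < K2 = 896; K2/α21 = 896/1.69 = 530 < K1 = 643.
Since both are reversed, neither can invade when rare; the interior point is a saddle.

unstable coexistence (outcome depends on initial conditions)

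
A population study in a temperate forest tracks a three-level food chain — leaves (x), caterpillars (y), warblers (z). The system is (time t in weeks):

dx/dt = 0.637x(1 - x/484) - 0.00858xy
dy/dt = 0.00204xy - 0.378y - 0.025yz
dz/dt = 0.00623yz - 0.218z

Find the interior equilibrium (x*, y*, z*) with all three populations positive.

x* ≈ 256, y* ≈ 35, z* ≈ 5.76

From dz/dt = 0: 0.00623y* = 0.218, so y* = 35.
From dx/dt = 0: 0.637(1 - x*/484) = 0.00858·35, giving x* = 484·(1 - 0.471) = 256.
From dy/dt = 0: 0.00204·256 - 0.378 = 0.025z*, so z* = 0.144/0.025 = 5.76.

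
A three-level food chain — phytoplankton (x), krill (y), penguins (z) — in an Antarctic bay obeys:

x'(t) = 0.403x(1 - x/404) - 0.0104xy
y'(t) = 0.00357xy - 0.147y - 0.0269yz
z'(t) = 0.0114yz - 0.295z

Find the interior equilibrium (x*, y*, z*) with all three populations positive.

x* ≈ 134, y* ≈ 25.9, z* ≈ 12.3

From dz/dt = 0: 0.0114y* = 0.295, so y* = 25.9.
From dx/dt = 0: 0.403(1 - x*/404) = 0.0104·25.9, giving x* = 404·(1 - 0.668) = 134.
From dy/dt = 0: 0.00357·134 - 0.147 = 0.0269z*, so z* = 0.332/0.0269 = 12.3.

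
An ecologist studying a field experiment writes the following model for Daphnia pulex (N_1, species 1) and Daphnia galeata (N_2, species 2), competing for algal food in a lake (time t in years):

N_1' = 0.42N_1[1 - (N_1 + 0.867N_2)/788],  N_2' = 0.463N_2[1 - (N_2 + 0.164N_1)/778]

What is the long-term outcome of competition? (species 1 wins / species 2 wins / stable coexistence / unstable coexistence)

stable coexistence

Compare the nullcline intercepts: K1/α12 = 788/0.867 = 909 > K2 = 778; K2/α21 = 778/0.164 = 4740 > K1 = 788.
Since both inequalities hold, each species can invade when rare, so the interior equilibrium is stable.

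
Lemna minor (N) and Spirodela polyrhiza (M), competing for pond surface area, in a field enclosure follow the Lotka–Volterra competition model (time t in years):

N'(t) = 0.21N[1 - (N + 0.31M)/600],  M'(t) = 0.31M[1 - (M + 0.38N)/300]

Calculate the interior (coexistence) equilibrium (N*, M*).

Setting both brackets to zero gives the nullclines N + 0.31M = 600 and 0.38N + M = 300.
Substituting M = 300 - 0.38N into the first: N(1 - 0.31·0.38) = 600 - 0.31·300.
So N* = 507/0.882 = 575, and then M* = 300 - 0.38·575 = 81.6.

N* ≈ 575, M* ≈ 81.6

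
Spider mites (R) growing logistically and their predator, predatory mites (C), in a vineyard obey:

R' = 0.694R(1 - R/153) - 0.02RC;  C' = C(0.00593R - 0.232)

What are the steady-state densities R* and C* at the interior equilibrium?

From dC/dt = 0 with C > 0: 0.00593R* = 0.232, so R* = 39.1.
Substitute into dR/dt = 0: 0.694(1 - 39.1/153) = 0.02C*.
The bracket is 0.744, giving C* = 0.517/0.02 = 25.8.

R* ≈ 39.1, C* ≈ 25.8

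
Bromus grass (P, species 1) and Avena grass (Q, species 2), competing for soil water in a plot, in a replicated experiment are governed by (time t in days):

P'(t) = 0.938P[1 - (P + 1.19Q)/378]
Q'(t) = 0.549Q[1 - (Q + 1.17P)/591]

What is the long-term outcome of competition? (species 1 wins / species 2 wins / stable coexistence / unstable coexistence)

Compare the nullcline intercepts: K1/α12 = 378/1.19 = 318 < K2 = 591; K2/α21 = 591/1.17 = 505 > K1 = 378.
Since the inequalities point opposite ways, species 2 can invade but species 1 cannot.

species 2 excludes species 1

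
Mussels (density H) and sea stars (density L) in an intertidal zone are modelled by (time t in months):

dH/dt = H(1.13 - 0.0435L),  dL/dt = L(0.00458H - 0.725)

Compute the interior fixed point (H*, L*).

Set dL/dt = 0 with L > 0: 0.00458H - 0.725 = 0, so H* = 0.725/0.00458 = 158.
Set dH/dt = 0 with H > 0: 1.13 - 0.0435L = 0, so L* = 1.13/0.0435 = 26.

H* ≈ 158, L* ≈ 26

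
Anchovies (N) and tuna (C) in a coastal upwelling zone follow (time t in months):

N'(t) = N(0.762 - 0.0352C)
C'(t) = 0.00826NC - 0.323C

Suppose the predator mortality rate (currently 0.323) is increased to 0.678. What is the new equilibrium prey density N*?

At the interior fixed point, setting dC/dt = 0 with C > 0 fixes N* = (predator death rate)/(NC coefficient) — independent of the other coefficients.
With the change, N* = 0.678/0.00826 = 82.1; it rises from 39.1.

N* ≈ 82.1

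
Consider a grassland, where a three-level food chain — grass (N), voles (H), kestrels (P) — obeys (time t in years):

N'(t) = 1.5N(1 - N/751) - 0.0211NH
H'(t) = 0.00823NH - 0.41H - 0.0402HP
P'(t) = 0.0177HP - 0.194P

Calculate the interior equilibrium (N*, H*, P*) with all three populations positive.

N* ≈ 635, H* ≈ 11, P* ≈ 120

From dP/dt = 0: 0.0177H* = 0.194, so H* = 11.
From dN/dt = 0: 1.5(1 - N*/751) = 0.0211·11, giving N* = 751·(1 - 0.154) = 635.
From dH/dt = 0: 0.00823·635 - 0.41 = 0.0402P*, so P* = 4.82/0.0402 = 120.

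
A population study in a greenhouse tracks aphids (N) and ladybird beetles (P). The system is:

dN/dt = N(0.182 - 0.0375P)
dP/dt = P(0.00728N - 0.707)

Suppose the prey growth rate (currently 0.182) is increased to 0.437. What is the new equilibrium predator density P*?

P* ≈ 11.7

At the interior fixed point, setting dN/dt = 0 with N > 0 fixes P* = (prey growth rate)/(NP coefficient) — independent of the other coefficients.
With the change, P* = 0.437/0.0375 = 11.7; it rises from 4.85.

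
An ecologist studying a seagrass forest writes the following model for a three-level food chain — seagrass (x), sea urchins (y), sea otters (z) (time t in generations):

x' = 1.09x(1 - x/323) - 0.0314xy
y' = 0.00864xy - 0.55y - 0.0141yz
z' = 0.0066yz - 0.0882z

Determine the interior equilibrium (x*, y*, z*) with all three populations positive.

x* ≈ 199, y* ≈ 13.4, z* ≈ 82.7

From dz/dt = 0: 0.0066y* = 0.0882, so y* = 13.4.
From dx/dt = 0: 1.09(1 - x*/323) = 0.0314·13.4, giving x* = 323·(1 - 0.385) = 199.
From dy/dt = 0: 0.00864·199 - 0.55 = 0.0141z*, so z* = 1.17/0.0141 = 82.7.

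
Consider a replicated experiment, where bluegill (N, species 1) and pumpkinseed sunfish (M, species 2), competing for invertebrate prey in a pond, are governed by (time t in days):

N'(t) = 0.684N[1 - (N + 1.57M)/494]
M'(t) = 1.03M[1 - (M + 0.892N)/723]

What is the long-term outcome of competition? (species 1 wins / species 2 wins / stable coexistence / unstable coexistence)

Compare the nullcline intercepts: K1/α12 = 494/1.57 = 315 < K2 = 723; K2/α21 = 723/0.892 = 811 > K1 = 494.
Since the inequalities point opposite ways, species 2 can invade but species 1 cannot.

species 2 excludes species 1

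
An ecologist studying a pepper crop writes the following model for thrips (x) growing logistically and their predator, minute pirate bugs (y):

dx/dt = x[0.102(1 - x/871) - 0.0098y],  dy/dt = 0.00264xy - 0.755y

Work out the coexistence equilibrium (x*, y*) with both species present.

From dy/dt = 0 with y > 0: 0.00264x* = 0.755, so x* = 286.
Substitute into dx/dt = 0: 0.102(1 - 286/871) = 0.0098y*.
The bracket is 0.672, giving y* = 0.0685/0.0098 = 6.99.

x* ≈ 286, y* ≈ 6.99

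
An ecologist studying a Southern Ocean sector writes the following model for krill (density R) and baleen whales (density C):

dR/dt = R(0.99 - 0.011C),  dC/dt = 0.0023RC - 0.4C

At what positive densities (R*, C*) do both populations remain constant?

Set dC/dt = 0 with C > 0: 0.0023R - 0.4 = 0, so R* = 0.4/0.0023 = 174.
Set dR/dt = 0 with R > 0: 0.99 - 0.011C = 0, so C* = 0.99/0.011 = 90.

R* ≈ 174, C* ≈ 90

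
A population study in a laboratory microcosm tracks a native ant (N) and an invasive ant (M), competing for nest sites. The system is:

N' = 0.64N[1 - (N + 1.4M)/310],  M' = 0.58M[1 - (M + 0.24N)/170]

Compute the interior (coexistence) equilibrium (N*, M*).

N* ≈ 108, M* ≈ 144

Setting both brackets to zero gives the nullclines N + 1.4M = 310 and 0.24N + M = 170.
Substituting M = 170 - 0.24N into the first: N(1 - 1.4·0.24) = 310 - 1.4·170.
So N* = 72/0.664 = 108, and then M* = 170 - 0.24·108 = 144.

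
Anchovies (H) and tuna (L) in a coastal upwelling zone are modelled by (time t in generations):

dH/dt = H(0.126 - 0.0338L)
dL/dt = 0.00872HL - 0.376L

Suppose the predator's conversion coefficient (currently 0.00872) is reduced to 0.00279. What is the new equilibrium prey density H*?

H* ≈ 135

At the interior fixed point, setting dL/dt = 0 with L > 0 fixes H* = (predator death rate)/(HL coefficient) — independent of the other coefficients.
With the change, H* = 0.376/0.00279 = 135; it rises from 43.1.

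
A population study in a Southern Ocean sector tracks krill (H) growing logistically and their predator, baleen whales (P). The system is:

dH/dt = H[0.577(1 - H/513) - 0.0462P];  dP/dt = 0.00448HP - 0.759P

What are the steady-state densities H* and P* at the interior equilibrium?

H* ≈ 169, P* ≈ 8.36

From dP/dt = 0 with P > 0: 0.00448H* = 0.759, so H* = 169.
Substitute into dH/dt = 0: 0.577(1 - 169/513) = 0.0462P*.
The bracket is 0.67, giving P* = 0.386/0.0462 = 8.36.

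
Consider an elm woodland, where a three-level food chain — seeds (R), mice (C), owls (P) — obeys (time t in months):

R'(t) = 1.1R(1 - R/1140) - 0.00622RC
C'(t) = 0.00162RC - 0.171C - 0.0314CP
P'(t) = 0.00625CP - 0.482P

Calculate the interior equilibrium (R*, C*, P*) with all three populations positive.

R* ≈ 643, C* ≈ 77.1, P* ≈ 27.7

From dP/dt = 0: 0.00625C* = 0.482, so C* = 77.1.
From dR/dt = 0: 1.1(1 - R*/1140) = 0.00622·77.1, giving R* = 1140·(1 - 0.436) = 643.
From dC/dt = 0: 0.00162·643 - 0.171 = 0.0314P*, so P* = 0.87/0.0314 = 27.7.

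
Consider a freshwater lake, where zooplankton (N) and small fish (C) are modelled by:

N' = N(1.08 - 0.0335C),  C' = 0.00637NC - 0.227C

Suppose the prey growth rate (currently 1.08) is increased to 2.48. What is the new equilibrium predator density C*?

C* ≈ 74

At the interior fixed point, setting dN/dt = 0 with N > 0 fixes C* = (prey growth rate)/(NC coefficient) — independent of the other coefficients.
With the change, C* = 2.48/0.0335 = 74; it rises from 32.2.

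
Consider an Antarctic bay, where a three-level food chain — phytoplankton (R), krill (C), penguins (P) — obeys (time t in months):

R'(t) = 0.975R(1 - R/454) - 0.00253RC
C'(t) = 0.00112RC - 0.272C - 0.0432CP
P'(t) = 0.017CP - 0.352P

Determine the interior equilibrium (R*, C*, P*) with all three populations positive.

From dP/dt = 0: 0.017C* = 0.352, so C* = 20.7.
From dR/dt = 0: 0.975(1 - R*/454) = 0.00253·20.7, giving R* = 454·(1 - 0.0537) = 430.
From dC/dt = 0: 0.00112·430 - 0.272 = 0.0432P*, so P* = 0.209/0.0432 = 4.84.

R* ≈ 430, C* ≈ 20.7, P* ≈ 4.84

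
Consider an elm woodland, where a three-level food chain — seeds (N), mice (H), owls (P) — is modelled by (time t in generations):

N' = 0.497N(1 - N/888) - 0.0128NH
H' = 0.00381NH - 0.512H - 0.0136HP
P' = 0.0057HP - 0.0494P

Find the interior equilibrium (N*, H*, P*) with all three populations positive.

From dP/dt = 0: 0.0057H* = 0.0494, so H* = 8.67.
From dN/dt = 0: 0.497(1 - N*/888) = 0.0128·8.67, giving N* = 888·(1 - 0.223) = 690.
From dH/dt = 0: 0.00381·690 - 0.512 = 0.0136P*, so P* = 2.12/0.0136 = 156.

N* ≈ 690, H* ≈ 8.67, P* ≈ 156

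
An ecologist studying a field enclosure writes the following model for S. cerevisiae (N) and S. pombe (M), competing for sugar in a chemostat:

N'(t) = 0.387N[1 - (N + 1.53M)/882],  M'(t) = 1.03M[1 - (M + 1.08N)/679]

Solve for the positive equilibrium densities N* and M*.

N* ≈ 240, M* ≈ 419

Setting both brackets to zero gives the nullclines N + 1.53M = 882 and 1.08N + M = 679.
Substituting M = 679 - 1.08N into the first: N(1 - 1.53·1.08) = 882 - 1.53·679.
So N* = -157/-0.652 = 240, and then M* = 679 - 1.08·240 = 419.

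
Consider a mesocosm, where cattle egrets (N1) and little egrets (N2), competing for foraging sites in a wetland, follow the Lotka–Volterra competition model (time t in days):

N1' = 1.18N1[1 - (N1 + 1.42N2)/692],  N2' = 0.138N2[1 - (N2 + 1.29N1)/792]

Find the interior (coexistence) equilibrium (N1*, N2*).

N1* ≈ 520, N2* ≈ 121

Setting both brackets to zero gives the nullclines N1 + 1.42N2 = 692 and 1.29N1 + N2 = 792.
Substituting N2 = 792 - 1.29N1 into the first: N1(1 - 1.42·1.29) = 692 - 1.42·792.
So N1* = -433/-0.832 = 520, and then N2* = 792 - 1.29·520 = 121.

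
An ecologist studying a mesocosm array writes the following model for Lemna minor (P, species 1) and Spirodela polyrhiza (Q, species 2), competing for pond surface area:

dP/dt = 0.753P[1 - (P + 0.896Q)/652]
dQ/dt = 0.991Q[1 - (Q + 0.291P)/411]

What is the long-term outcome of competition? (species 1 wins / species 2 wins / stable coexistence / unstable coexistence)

Compare the nullcline intercepts: K1/α12 = 652/0.896 = 728 > K2 = 411; K2/α21 = 411/0.291 = 1410 > K1 = 652.
Since both inequalities hold, each species can invade when rare, so the interior equilibrium is stable.

stable coexistence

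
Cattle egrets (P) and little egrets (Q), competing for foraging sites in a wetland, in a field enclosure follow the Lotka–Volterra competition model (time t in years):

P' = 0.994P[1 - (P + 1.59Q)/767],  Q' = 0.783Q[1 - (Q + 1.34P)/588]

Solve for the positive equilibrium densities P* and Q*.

Setting both brackets to zero gives the nullclines P + 1.59Q = 767 and 1.34P + Q = 588.
Substituting Q = 588 - 1.34P into the first: P(1 - 1.59·1.34) = 767 - 1.59·588.
So P* = -168/-1.13 = 149, and then Q* = 588 - 1.34·149 = 389.

P* ≈ 149, Q* ≈ 389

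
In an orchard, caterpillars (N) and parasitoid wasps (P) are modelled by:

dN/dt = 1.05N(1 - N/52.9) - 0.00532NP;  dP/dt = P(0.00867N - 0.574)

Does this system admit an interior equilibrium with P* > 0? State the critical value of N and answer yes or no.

Threshold N = 66.2; K < 66.2, so no, the predator goes extinct.

The predator equation gives dP/dt > 0 only when N > 0.574/0.00867 = 66.2.
Without the predator, N → K = 52.9. Since 52.9 < 66.2, the predator cannot invade.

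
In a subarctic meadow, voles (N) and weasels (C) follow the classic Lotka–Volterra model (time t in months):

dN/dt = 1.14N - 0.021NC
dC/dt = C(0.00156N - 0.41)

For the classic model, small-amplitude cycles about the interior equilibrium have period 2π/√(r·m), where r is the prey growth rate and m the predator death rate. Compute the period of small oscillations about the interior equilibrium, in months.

Here r = 1.14 and m = 0.41, so r·m = 0.467.
ω = √0.467 = 0.684 per month, hence T = 2π/ω ≈ 9.19 months.

T ≈ 9.19 months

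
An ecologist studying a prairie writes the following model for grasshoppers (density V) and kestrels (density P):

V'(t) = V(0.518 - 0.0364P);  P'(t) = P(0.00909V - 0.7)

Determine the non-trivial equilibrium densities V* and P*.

V* ≈ 77, P* ≈ 14.2

Set dP/dt = 0 with P > 0: 0.00909V - 0.7 = 0, so V* = 0.7/0.00909 = 77.
Set dV/dt = 0 with V > 0: 0.518 - 0.0364P = 0, so P* = 0.518/0.0364 = 14.2.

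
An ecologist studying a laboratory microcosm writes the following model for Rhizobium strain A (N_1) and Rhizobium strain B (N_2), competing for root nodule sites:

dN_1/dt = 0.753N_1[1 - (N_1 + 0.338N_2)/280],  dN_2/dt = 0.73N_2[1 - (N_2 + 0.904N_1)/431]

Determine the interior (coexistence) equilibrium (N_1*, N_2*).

Setting both brackets to zero gives the nullclines N_1 + 0.338N_2 = 280 and 0.904N_1 + N_2 = 431.
Substituting N_2 = 431 - 0.904N_1 into the first: N_1(1 - 0.338·0.904) = 280 - 0.338·431.
So N_1* = 134/0.694 = 193, and then N_2* = 431 - 0.904·193 = 256.

N_1* ≈ 193, N_2* ≈ 256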